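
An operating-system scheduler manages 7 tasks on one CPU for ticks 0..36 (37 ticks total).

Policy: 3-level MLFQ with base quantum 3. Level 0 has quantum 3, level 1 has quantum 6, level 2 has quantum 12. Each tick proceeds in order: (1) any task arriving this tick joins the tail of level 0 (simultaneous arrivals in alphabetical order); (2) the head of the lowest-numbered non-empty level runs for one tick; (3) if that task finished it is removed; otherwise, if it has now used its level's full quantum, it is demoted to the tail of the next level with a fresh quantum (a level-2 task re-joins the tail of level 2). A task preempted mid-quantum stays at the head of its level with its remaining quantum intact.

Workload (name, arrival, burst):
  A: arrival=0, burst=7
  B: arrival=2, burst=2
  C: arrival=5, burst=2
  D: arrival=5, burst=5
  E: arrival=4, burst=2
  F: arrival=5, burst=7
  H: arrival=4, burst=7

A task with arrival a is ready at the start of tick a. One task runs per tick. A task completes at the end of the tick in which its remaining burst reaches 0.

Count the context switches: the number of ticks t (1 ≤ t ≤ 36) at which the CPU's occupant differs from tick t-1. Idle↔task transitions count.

t=0: L0/L1/L2 = A/-/- → run A
t=1: L0/L1/L2 = A/-/- → run A
t=2: L0/L1/L2 = AB/-/- → run A
t=3: L0/L1/L2 = B/A/- → run B
t=4: L0/L1/L2 = BEH/A/- → run B
t=5: L0/L1/L2 = EHCDF/A/- → run E
t=6: L0/L1/L2 = EHCDF/A/- → run E
t=7: L0/L1/L2 = HCDF/A/- → run H
t=8: L0/L1/L2 = HCDF/A/- → run H
t=9: L0/L1/L2 = HCDF/A/- → run H
t=10: L0/L1/L2 = CDF/AH/- → run C
t=11: L0/L1/L2 = CDF/AH/- → run C
t=12: L0/L1/L2 = DF/AH/- → run D
t=13: L0/L1/L2 = DF/AH/- → run D
t=14: L0/L1/L2 = DF/AH/- → run D
t=15: L0/L1/L2 = F/AHD/- → run F
t=16: L0/L1/L2 = F/AHD/- → run F
t=17: L0/L1/L2 = F/AHD/- → run F
t=18: L0/L1/L2 = -/AHDF/- → run A
t=19: L0/L1/L2 = -/AHDF/- → run A
t=20: L0/L1/L2 = -/AHDF/- → run A
t=21: L0/L1/L2 = -/AHDF/- → run A
t=22: L0/L1/L2 = -/HDF/- → run H
t=23: L0/L1/L2 = -/HDF/- → run H
t=24: L0/L1/L2 = -/HDF/- → run H
t=25: L0/L1/L2 = -/HDF/- → run H
t=26: L0/L1/L2 = -/DF/- → run D
t=27: L0/L1/L2 = -/DF/- → run D
t=28: L0/L1/L2 = -/F/- → run F
t=29: L0/L1/L2 = -/F/- → run F
t=30: L0/L1/L2 = -/F/- → run F
t=31: L0/L1/L2 = -/F/- → run F
t=32: (idle)
t=33: (idle)
t=34: (idle)
t=35: (idle)
t=36: (idle)

context switches = 11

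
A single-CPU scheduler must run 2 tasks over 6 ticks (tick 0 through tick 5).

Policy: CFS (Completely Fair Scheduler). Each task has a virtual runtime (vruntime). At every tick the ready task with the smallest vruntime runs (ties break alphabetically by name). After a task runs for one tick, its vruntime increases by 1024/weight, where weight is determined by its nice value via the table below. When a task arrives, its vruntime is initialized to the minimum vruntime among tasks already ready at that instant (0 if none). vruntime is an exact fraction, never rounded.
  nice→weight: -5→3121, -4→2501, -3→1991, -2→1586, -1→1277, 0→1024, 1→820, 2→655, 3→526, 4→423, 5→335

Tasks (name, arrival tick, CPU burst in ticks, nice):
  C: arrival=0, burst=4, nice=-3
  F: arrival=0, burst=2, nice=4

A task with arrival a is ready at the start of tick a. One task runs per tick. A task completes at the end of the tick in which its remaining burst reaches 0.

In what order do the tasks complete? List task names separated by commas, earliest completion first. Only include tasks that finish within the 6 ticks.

completion order = C, F

t=0: vr[C=0 F=0] → run C
t=1: vr[C=1024/1991 F=0] → run F
t=2: vr[C=1024/1991 F=1024/423] → run C
t=3: vr[C=2048/1991 F=1024/423] → run C
t=4: vr[C=3072/1991 F=1024/423] → run C
t=5: vr[F=1024/423] → run F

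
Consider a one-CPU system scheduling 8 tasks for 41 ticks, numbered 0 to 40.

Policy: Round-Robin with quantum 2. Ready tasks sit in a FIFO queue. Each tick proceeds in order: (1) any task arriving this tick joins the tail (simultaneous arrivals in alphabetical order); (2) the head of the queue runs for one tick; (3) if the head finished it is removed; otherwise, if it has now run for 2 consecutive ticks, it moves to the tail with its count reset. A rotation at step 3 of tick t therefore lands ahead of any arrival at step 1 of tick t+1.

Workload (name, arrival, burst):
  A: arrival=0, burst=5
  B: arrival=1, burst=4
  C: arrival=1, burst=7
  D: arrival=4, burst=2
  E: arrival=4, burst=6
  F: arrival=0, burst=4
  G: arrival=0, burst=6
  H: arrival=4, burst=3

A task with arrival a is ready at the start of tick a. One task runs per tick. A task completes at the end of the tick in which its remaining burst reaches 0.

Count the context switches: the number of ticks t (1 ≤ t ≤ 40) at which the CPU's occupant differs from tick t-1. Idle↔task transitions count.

context switches = 20

t=0: queue=[A,F,G] q_used=0 → run A
t=1: queue=[A,F,G,B,C] q_used=1 → run A
t=2: queue=[F,G,B,C,A] q_used=0 → run F
t=3: queue=[F,G,B,C,A] q_used=1 → run F
t=4: queue=[G,B,C,A,F,D,E,H] q_used=0 → run G
t=5: queue=[G,B,C,A,F,D,E,H] q_used=1 → run G
t=6: queue=[B,C,A,F,D,E,H,G] q_used=0 → run B
t=7: queue=[B,C,A,F,D,E,H,G] q_used=1 → run B
t=8: queue=[C,A,F,D,E,H,G,B] q_used=0 → run C
t=9: queue=[C,A,F,D,E,H,G,B] q_used=1 → run C
t=10: queue=[A,F,D,E,H,G,B,C] q_used=0 → run A
t=11: queue=[A,F,D,E,H,G,B,C] q_used=1 → run A
t=12: queue=[F,D,E,H,G,B,C,A] q_used=0 → run F
t=13: queue=[F,D,E,H,G,B,C,A] q_used=1 → run F
t=14: queue=[D,E,H,G,B,C,A] q_used=0 → run D
t=15: queue=[D,E,H,G,B,C,A] q_used=1 → run D
t=16: queue=[E,H,G,B,C,A] q_used=0 → run E
t=17: queue=[E,H,G,B,C,A] q_used=1 → run E
t=18: queue=[H,G,B,C,A,E] q_used=0 → run H
t=19: queue=[H,G,B,C,A,E] q_used=1 → run H
t=20: queue=[G,B,C,A,E,H] q_used=0 → run G
t=21: queue=[G,B,C,A,E,H] q_used=1 → run G
t=22: queue=[B,C,A,E,H,G] q_used=0 → run B
t=23: queue=[B,C,A,E,H,G] q_used=1 → run B
t=24: queue=[C,A,E,H,G] q_used=0 → run C
t=25: queue=[C,A,E,H,G] q_used=1 → run C
t=26: queue=[A,E,H,G,C] q_used=0 → run A
t=27: queue=[E,H,G,C] q_used=0 → run E
t=28: queue=[E,H,G,C] q_used=1 → run E
t=29: queue=[H,G,C,E] q_used=0 → run H
t=30: queue=[G,C,E] q_used=0 → run G
t=31: queue=[G,C,E] q_used=1 → run G
t=32: queue=[C,E] q_used=0 → run C
t=33: queue=[C,E] q_used=1 → run C
t=34: queue=[E,C] q_used=0 → run E
t=35: queue=[E,C] q_used=1 → run E
t=36: queue=[C] q_used=0 → run C
t=37: (idle)
t=38: (idle)
t=39: (idle)
t=40: (idle)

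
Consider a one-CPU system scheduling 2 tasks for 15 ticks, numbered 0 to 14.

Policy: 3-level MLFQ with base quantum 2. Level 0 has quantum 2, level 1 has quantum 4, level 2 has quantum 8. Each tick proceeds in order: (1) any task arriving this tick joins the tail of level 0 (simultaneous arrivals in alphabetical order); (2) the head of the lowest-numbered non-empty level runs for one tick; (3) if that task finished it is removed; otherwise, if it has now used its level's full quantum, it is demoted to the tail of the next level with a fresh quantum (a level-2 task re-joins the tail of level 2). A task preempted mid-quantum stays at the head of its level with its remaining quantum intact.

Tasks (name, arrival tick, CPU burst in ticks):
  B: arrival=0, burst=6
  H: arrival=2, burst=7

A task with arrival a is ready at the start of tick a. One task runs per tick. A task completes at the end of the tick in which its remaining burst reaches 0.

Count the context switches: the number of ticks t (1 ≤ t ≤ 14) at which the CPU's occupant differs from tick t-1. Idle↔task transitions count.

context switches = 4

t=0: L0/L1/L2 = B/-/- → run B
t=1: L0/L1/L2 = B/-/- → run B
t=2: L0/L1/L2 = H/B/- → run H
t=3: L0/L1/L2 = H/B/- → run H
t=4: L0/L1/L2 = -/BH/- → run B
t=5: L0/L1/L2 = -/BH/- → run B
t=6: L0/L1/L2 = -/BH/- → run B
t=7: L0/L1/L2 = -/BH/- → run B
t=8: L0/L1/L2 = -/H/- → run H
t=9: L0/L1/L2 = -/H/- → run H
t=10: L0/L1/L2 = -/H/- → run H
t=11: L0/L1/L2 = -/H/- → run H
t=12: L0/L1/L2 = -/-/H → run H
t=13: (idle)
t=14: (idle)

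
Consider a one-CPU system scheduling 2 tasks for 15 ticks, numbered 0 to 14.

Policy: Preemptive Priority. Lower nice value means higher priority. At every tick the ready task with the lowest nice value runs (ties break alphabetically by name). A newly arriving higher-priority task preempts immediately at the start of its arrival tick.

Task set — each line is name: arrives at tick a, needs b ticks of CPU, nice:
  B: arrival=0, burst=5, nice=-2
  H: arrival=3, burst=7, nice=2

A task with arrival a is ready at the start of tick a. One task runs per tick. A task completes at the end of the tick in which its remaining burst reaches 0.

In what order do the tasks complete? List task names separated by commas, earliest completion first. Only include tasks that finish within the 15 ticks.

completion order = B, H

t=0: ready={B} → run B
t=1: ready={B} → run B
t=2: ready={B} → run B
t=3: ready={B,H} → run B
t=4: ready={B,H} → run B
t=5: ready={H} → run H
t=6: ready={H} → run H
t=7: ready={H} → run H
t=8: ready={H} → run H
t=9: ready={H} → run H
t=10: ready={H} → run H
t=11: ready={H} → run H
t=12: (idle)
t=13: (idle)
t=14: (idle)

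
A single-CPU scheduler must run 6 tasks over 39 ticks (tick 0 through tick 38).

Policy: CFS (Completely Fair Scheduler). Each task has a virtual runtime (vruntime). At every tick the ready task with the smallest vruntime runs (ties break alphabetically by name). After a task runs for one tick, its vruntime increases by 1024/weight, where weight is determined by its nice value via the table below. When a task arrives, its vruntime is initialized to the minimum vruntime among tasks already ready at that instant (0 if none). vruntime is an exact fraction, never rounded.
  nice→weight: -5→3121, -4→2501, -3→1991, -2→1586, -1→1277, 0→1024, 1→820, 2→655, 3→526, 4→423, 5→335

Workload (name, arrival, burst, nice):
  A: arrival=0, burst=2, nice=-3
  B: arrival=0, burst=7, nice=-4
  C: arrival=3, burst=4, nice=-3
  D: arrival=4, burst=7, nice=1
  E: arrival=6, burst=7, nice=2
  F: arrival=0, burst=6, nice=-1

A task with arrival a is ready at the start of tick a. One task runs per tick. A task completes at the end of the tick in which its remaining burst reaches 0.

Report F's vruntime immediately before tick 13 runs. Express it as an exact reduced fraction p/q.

vruntime(F, start of tick 13) = 2048/1277

t=0: vr[A=0 B=0 F=0] → run A
t=1: vr[A=1024/1991 B=0 F=0] → run B
t=2: vr[A=1024/1991 B=1024/2501 F=0] → run F
t=3: vr[A=1024/1991 B=1024/2501 C=1024/2501 F=1024/1277] → run B
t=4: vr[A=1024/1991 B=2048/2501 C=1024/2501 D=1024/2501 F=1024/1277] → run C
t=5: vr[A=1024/1991 B=2048/2501 C=4599808/4979491 D=1024/2501 F=1024/1277] → run D
t=6: vr[A=1024/1991 B=2048/2501 C=4599808/4979491 D=20736/12505 E=1024/1991 F=1024/1277] → run A
t=7: vr[B=2048/2501 C=4599808/4979491 D=20736/12505 E=1024/1991 F=1024/1277] → run E
t=8: vr[B=2048/2501 C=4599808/4979491 D=20736/12505 E=2709504/1304105 F=1024/1277] → run F
t=9: vr[B=2048/2501 C=4599808/4979491 D=20736/12505 E=2709504/1304105 F=2048/1277] → run B
t=10: vr[B=3072/2501 C=4599808/4979491 D=20736/12505 E=2709504/1304105 F=2048/1277] → run C
t=11: vr[B=3072/2501 C=7160832/4979491 D=20736/12505 E=2709504/1304105 F=2048/1277] → run B
t=12: vr[B=4096/2501 C=7160832/4979491 D=20736/12505 E=2709504/1304105 F=2048/1277] → run C
t=13: vr[B=4096/2501 C=9721856/4979491 D=20736/12505 E=2709504/1304105 F=2048/1277] → run F
t=14: vr[B=4096/2501 C=9721856/4979491 D=20736/12505 E=2709504/1304105 F=3072/1277] → run B
t=15: vr[B=5120/2501 C=9721856/4979491 D=20736/12505 E=2709504/1304105 F=3072/1277] → run D
t=16: vr[B=5120/2501 C=9721856/4979491 D=36352/12505 E=2709504/1304105 F=3072/1277] → run C
t=17: vr[B=5120/2501 D=36352/12505 E=2709504/1304105 F=3072/1277] → run B
t=18: vr[B=6144/2501 D=36352/12505 E=2709504/1304105 F=3072/1277] → run E
t=19: vr[B=6144/2501 D=36352/12505 E=4748288/1304105 F=3072/1277] → run F
t=20: vr[B=6144/2501 D=36352/12505 E=4748288/1304105 F=4096/1277] → run B
t=21: vr[D=36352/12505 E=4748288/1304105 F=4096/1277] → run D
t=22: vr[D=51968/12505 E=4748288/1304105 F=4096/1277] → run F
t=23: vr[D=51968/12505 E=4748288/1304105 F=5120/1277] → run E
t=24: vr[D=51968/12505 E=6787072/1304105 F=5120/1277] → run F
t=25: vr[D=51968/12505 E=6787072/1304105] → run D
t=26: vr[D=67584/12505 E=6787072/1304105] → run E
t=27: vr[D=67584/12505 E=8825856/1304105] → run D
t=28: vr[D=16640/2501 E=8825856/1304105] → run D
t=29: vr[D=98816/12505 E=8825856/1304105] → run E
t=30: vr[D=98816/12505 E=2172928/260821] → run D
t=31: vr[E=2172928/260821] → run E
t=32: vr[E=12903424/1304105] → run E
t=33: (idle)
t=34: (idle)
t=35: (idle)
t=36: (idle)
t=37: (idle)
t=38: (idle)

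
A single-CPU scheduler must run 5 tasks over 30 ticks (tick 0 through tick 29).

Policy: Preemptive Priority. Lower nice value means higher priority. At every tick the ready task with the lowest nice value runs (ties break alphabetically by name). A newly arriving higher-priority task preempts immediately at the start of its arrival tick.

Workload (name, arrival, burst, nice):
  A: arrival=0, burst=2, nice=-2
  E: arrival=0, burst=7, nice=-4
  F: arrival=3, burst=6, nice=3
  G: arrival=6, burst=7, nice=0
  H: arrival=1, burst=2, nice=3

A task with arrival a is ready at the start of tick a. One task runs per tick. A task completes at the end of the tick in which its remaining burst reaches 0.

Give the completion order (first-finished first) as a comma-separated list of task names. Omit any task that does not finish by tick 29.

completion order = E, A, G, F, H

t=0: ready={A,E} → run E
t=1: ready={A,E,H} → run E
t=2: ready={A,E,H} → run E
t=3: ready={A,E,F,H} → run E
t=4: ready={A,E,F,H} → run E
t=5: ready={A,E,F,H} → run E
t=6: ready={A,E,F,G,H} → run E
t=7: ready={A,F,G,H} → run A
t=8: ready={A,F,G,H} → run A
t=9: ready={F,G,H} → run G
t=10: ready={F,G,H} → run G
t=11: ready={F,G,H} → run G
t=12: ready={F,G,H} → run G
t=13: ready={F,G,H} → run G
t=14: ready={F,G,H} → run G
t=15: ready={F,G,H} → run G
t=16: ready={F,H} → run F
t=17: ready={F,H} → run F
t=18: ready={F,H} → run F
t=19: ready={F,H} → run F
t=20: ready={F,H} → run F
t=21: ready={F,H} → run F
t=22: ready={H} → run H
t=23: ready={H} → run H
t=24: (idle)
t=25: (idle)
t=26: (idle)
t=27: (idle)
t=28: (idle)
t=29: (idle)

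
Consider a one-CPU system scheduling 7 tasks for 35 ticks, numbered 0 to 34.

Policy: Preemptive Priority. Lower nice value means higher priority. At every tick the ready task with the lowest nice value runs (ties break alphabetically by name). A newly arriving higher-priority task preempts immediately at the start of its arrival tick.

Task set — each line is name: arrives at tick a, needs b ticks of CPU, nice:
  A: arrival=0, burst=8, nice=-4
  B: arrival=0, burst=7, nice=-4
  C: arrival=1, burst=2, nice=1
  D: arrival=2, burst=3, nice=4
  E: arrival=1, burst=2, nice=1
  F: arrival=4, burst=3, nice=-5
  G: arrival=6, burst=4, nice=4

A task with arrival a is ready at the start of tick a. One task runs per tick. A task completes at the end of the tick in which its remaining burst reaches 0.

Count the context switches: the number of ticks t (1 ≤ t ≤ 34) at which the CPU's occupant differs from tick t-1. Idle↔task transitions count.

context switches = 8

t=0: ready={A,B} → run A
t=1: ready={A,B,C,E} → run A
t=2: ready={A,B,C,D,E} → run A
t=3: ready={A,B,C,D,E} → run A
t=4: ready={A,B,C,D,E,F} → run F
t=5: ready={A,B,C,D,E,F} → run F
t=6: ready={A,B,C,D,E,F,G} → run F
t=7: ready={A,B,C,D,E,G} → run A
t=8: ready={A,B,C,D,E,G} → run A
t=9: ready={A,B,C,D,E,G} → run A
t=10: ready={A,B,C,D,E,G} → run A
t=11: ready={B,C,D,E,G} → run B
t=12: ready={B,C,D,E,G} → run B
t=13: ready={B,C,D,E,G} → run B
t=14: ready={B,C,D,E,G} → run B
t=15: ready={B,C,D,E,G} → run B
t=16: ready={B,C,D,E,G} → run B
t=17: ready={B,C,D,E,G} → run B
t=18: ready={C,D,E,G} → run C
t=19: ready={C,D,E,G} → run C
t=20: ready={D,E,G} → run E
t=21: ready={D,E,G} → run E
t=22: ready={D,G} → run D
t=23: ready={D,G} → run D
t=24: ready={D,G} → run D
t=25: ready={G} → run G
t=26: ready={G} → run G
t=27: ready={G} → run G
t=28: ready={G} → run G
t=29: (idle)
t=30: (idle)
t=31: (idle)
t=32: (idle)
t=33: (idle)
t=34: (idle)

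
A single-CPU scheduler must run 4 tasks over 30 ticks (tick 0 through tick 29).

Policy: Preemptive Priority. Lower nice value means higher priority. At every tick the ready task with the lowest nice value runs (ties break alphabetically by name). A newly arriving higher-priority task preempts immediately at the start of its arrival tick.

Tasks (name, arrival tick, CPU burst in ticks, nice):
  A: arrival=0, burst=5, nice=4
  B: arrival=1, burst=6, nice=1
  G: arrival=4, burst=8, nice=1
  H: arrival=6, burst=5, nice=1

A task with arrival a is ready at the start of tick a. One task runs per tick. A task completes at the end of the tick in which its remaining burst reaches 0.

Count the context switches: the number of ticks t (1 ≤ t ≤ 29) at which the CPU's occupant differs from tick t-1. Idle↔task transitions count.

context switches = 5

t=0: ready={A} → run A
t=1: ready={A,B} → run B
t=2: ready={A,B} → run B
t=3: ready={A,B} → run B
t=4: ready={A,B,G} → run B
t=5: ready={A,B,G} → run B
t=6: ready={A,B,G,H} → run B
t=7: ready={A,G,H} → run G
t=8: ready={A,G,H} → run G
t=9: ready={A,G,H} → run G
t=10: ready={A,G,H} → run G
t=11: ready={A,G,H} → run G
t=12: ready={A,G,H} → run G
t=13: ready={A,G,H} → run G
t=14: ready={A,G,H} → run G
t=15: ready={A,H} → run H
t=16: ready={A,H} → run H
t=17: ready={A,H} → run H
t=18: ready={A,H} → run H
t=19: ready={A,H} → run H
t=20: ready={A} → run A
t=21: ready={A} → run A
t=22: ready={A} → run A
t=23: ready={A} → run A
t=24: (idle)
t=25: (idle)
t=26: (idle)
t=27: (idle)
t=28: (idle)
t=29: (idle)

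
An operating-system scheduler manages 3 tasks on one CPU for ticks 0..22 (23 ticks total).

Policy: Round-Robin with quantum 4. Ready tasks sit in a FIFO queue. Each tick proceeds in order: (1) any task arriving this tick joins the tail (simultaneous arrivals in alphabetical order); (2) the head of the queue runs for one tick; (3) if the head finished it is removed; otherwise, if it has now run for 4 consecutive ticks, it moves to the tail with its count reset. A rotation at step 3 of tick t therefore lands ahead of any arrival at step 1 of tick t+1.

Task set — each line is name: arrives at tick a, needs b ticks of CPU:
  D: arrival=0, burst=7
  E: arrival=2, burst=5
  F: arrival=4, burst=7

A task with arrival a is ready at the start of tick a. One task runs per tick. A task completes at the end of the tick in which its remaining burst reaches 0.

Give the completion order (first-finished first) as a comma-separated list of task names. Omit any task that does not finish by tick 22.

t=0: queue=[D] q_used=0 → run D
t=1: queue=[D] q_used=1 → run D
t=2: queue=[D,E] q_used=2 → run D
t=3: queue=[D,E] q_used=3 → run D
t=4: queue=[E,D,F] q_used=0 → run E
t=5: queue=[E,D,F] q_used=1 → run E
t=6: queue=[E,D,F] q_used=2 → run E
t=7: queue=[E,D,F] q_used=3 → run E
t=8: queue=[D,F,E] q_used=0 → run D
t=9: queue=[D,F,E] q_used=1 → run D
t=10: queue=[D,F,E] q_used=2 → run D
t=11: queue=[F,E] q_used=0 → run F
t=12: queue=[F,E] q_used=1 → run F
t=13: queue=[F,E] q_used=2 → run F
t=14: queue=[F,E] q_used=3 → run F
t=15: queue=[E,F] q_used=0 → run E
t=16: queue=[F] q_used=0 → run F
t=17: queue=[F] q_used=1 → run F
t=18: queue=[F] q_used=2 → run F
t=19: (idle)
t=20: (idle)
t=21: (idle)
t=22: (idle)

completion order = D, E, F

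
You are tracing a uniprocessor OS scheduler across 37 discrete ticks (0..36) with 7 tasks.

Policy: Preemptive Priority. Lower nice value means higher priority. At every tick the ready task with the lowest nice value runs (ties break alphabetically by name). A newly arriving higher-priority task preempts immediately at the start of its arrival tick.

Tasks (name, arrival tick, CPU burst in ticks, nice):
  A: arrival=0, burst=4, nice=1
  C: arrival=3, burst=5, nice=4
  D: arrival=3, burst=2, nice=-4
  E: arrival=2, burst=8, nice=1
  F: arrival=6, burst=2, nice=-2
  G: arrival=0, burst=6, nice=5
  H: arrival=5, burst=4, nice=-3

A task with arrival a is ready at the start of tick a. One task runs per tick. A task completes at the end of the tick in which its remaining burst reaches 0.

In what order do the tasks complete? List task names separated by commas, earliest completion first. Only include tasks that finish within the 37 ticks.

completion order = D, H, F, A, E, C, G

t=0: ready={A,G} → run A
t=1: ready={A,G} → run A
t=2: ready={A,E,G} → run A
t=3: ready={A,C,D,E,G} → run D
t=4: ready={A,C,D,E,G} → run D
t=5: ready={A,C,E,G,H} → run H
t=6: ready={A,C,E,F,G,H} → run H
t=7: ready={A,C,E,F,G,H} → run H
t=8: ready={A,C,E,F,G,H} → run H
t=9: ready={A,C,E,F,G} → run F
t=10: ready={A,C,E,F,G} → run F
t=11: ready={A,C,E,G} → run A
t=12: ready={C,E,G} → run E
t=13: ready={C,E,G} → run E
t=14: ready={C,E,G} → run E
t=15: ready={C,E,G} → run E
t=16: ready={C,E,G} → run E
t=17: ready={C,E,G} → run E
t=18: ready={C,E,G} → run E
t=19: ready={C,E,G} → run E
t=20: ready={C,G} → run C
t=21: ready={C,G} → run C
t=22: ready={C,G} → run C
t=23: ready={C,G} → run C
t=24: ready={C,G} → run C
t=25: ready={G} → run G
t=26: ready={G} → run G
t=27: ready={G} → run G
t=28: ready={G} → run G
t=29: ready={G} → run G
t=30: ready={G} → run G
t=31: (idle)
t=32: (idle)
t=33: (idle)
t=34: (idle)
t=35: (idle)
t=36: (idle)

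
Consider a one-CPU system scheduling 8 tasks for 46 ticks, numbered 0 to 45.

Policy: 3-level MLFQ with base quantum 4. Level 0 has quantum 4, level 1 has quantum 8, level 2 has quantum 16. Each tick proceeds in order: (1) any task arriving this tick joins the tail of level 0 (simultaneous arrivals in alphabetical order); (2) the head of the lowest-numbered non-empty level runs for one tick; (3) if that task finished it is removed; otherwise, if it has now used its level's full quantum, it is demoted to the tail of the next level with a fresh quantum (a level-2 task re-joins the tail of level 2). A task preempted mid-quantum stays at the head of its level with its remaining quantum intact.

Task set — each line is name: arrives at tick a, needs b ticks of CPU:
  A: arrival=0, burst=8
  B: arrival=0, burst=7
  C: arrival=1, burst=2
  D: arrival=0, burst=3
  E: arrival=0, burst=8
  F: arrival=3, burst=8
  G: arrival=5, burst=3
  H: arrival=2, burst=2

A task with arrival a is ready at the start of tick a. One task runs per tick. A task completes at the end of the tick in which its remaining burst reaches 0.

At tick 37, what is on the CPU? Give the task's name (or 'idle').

running at tick 37 = F

t=0: L0/L1/L2 = ABDE/-/- → run A
t=1: L0/L1/L2 = ABDEC/-/- → run A
t=2: L0/L1/L2 = ABDECH/-/- → run A
t=3: L0/L1/L2 = ABDECHF/-/- → run A
t=4: L0/L1/L2 = BDECHF/A/- → run B
t=5: L0/L1/L2 = BDECHFG/A/- → run B
t=6: L0/L1/L2 = BDECHFG/A/- → run B
t=7: L0/L1/L2 = BDECHFG/A/- → run B
t=8: L0/L1/L2 = DECHFG/AB/- → run D
t=9: L0/L1/L2 = DECHFG/AB/- → run D
t=10: L0/L1/L2 = DECHFG/AB/- → run D
t=11: L0/L1/L2 = ECHFG/AB/- → run E
t=12: L0/L1/L2 = ECHFG/AB/- → run E
t=13: L0/L1/L2 = ECHFG/AB/- → run E
t=14: L0/L1/L2 = ECHFG/AB/- → run E
t=15: L0/L1/L2 = CHFG/ABE/- → run C
t=16: L0/L1/L2 = CHFG/ABE/- → run C
t=17: L0/L1/L2 = HFG/ABE/- → run H
t=18: L0/L1/L2 = HFG/ABE/- → run H
t=19: L0/L1/L2 = FG/ABE/- → run F
t=20: L0/L1/L2 = FG/ABE/- → run F
t=21: L0/L1/L2 = FG/ABE/- → run F
t=22: L0/L1/L2 = FG/ABE/- → run F
t=23: L0/L1/L2 = G/ABEF/- → run G
t=24: L0/L1/L2 = G/ABEF/- → run G
t=25: L0/L1/L2 = G/ABEF/- → run G
t=26: L0/L1/L2 = -/ABEF/- → run A
t=27: L0/L1/L2 = -/ABEF/- → run A
t=28: L0/L1/L2 = -/ABEF/- → run A
t=29: L0/L1/L2 = -/ABEF/- → run A
t=30: L0/L1/L2 = -/BEF/- → run B
t=31: L0/L1/L2 = -/BEF/- → run B
t=32: L0/L1/L2 = -/BEF/- → run B
t=33: L0/L1/L2 = -/EF/- → run E
t=34: L0/L1/L2 = -/EF/- → run E
t=35: L0/L1/L2 = -/EF/- → run E
t=36: L0/L1/L2 = -/EF/- → run E
t=37: L0/L1/L2 = -/F/- → run F
t=38: L0/L1/L2 = -/F/- → run F
t=39: L0/L1/L2 = -/F/- → run F
t=40: L0/L1/L2 = -/F/- → run F
t=41: (idle)
t=42: (idle)
t=43: (idle)
t=44: (idle)
t=45: (idle)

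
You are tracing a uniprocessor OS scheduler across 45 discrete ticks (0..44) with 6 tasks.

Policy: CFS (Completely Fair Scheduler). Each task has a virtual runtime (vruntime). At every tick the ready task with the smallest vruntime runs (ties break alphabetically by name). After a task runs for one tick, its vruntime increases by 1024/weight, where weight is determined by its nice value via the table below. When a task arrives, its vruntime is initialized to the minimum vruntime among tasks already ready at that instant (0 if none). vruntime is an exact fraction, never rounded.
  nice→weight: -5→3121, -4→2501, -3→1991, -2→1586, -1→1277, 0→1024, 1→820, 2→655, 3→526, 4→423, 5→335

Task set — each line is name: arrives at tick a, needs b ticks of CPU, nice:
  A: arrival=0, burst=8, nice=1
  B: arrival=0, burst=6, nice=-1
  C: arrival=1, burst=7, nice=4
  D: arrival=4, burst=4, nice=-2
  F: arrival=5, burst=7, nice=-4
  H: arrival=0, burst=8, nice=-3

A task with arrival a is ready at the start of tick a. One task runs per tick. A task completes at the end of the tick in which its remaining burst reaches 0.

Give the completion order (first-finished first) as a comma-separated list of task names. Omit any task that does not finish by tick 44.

completion order = D, F, H, B, A, C

t=0: vr[A=0 B=0 H=0] → run A
t=1: vr[A=256/205 B=0 C=0 H=0] → run B
t=2: vr[A=256/205 B=1024/1277 C=0 H=0] → run C
t=3: vr[A=256/205 B=1024/1277 C=1024/423 H=0] → run H
t=4: vr[A=256/205 B=1024/1277 C=1024/423 D=1024/1991 H=1024/1991] → run D
t=5: vr[A=256/205 B=1024/1277 C=1024/423 D=1831424/1578863 F=1024/1991 H=1024/1991] → run F
t=6: vr[A=256/205 B=1024/1277 C=1024/423 D=1831424/1578863 F=4599808/4979491 H=1024/1991] → run H
t=7: vr[A=256/205 B=1024/1277 C=1024/423 D=1831424/1578863 F=4599808/4979491 H=2048/1991] → run B
t=8: vr[A=256/205 B=2048/1277 C=1024/423 D=1831424/1578863 F=4599808/4979491 H=2048/1991] → run F
t=9: vr[A=256/205 B=2048/1277 C=1024/423 D=1831424/1578863 F=6638592/4979491 H=2048/1991] → run H
t=10: vr[A=256/205 B=2048/1277 C=1024/423 D=1831424/1578863 F=6638592/4979491 H=3072/1991] → run D
t=11: vr[A=256/205 B=2048/1277 C=1024/423 D=2850816/1578863 F=6638592/4979491 H=3072/1991] → run A
t=12: vr[A=512/205 B=2048/1277 C=1024/423 D=2850816/1578863 F=6638592/4979491 H=3072/1991] → run F
t=13: vr[A=512/205 B=2048/1277 C=1024/423 D=2850816/1578863 F=8677376/4979491 H=3072/1991] → run H
t=14: vr[A=512/205 B=2048/1277 C=1024/423 D=2850816/1578863 F=8677376/4979491 H=4096/1991] → run B
t=15: vr[A=512/205 B=3072/1277 C=1024/423 D=2850816/1578863 F=8677376/4979491 H=4096/1991] → run F
t=16: vr[A=512/205 B=3072/1277 C=1024/423 D=2850816/1578863 F=10716160/4979491 H=4096/1991] → run D
t=17: vr[A=512/205 B=3072/1277 C=1024/423 D=3870208/1578863 F=10716160/4979491 H=4096/1991] → run H
t=18: vr[A=512/205 B=3072/1277 C=1024/423 D=3870208/1578863 F=10716160/4979491 H=5120/1991] → run F
t=19: vr[A=512/205 B=3072/1277 C=1024/423 D=3870208/1578863 F=12754944/4979491 H=5120/1991] → run B
t=20: vr[A=512/205 B=4096/1277 C=1024/423 D=3870208/1578863 F=12754944/4979491 H=5120/1991] → run C
t=21: vr[A=512/205 B=4096/1277 C=2048/423 D=3870208/1578863 F=12754944/4979491 H=5120/1991] → run D
t=22: vr[A=512/205 B=4096/1277 C=2048/423 F=12754944/4979491 H=5120/1991] → run A
t=23: vr[A=768/205 B=4096/1277 C=2048/423 F=12754944/4979491 H=5120/1991] → run F
t=24: vr[A=768/205 B=4096/1277 C=2048/423 F=14793728/4979491 H=5120/1991] → run H
t=25: vr[A=768/205 B=4096/1277 C=2048/423 F=14793728/4979491 H=6144/1991] → run F
t=26: vr[A=768/205 B=4096/1277 C=2048/423 H=6144/1991] → run H
t=27: vr[A=768/205 B=4096/1277 C=2048/423 H=7168/1991] → run B
t=28: vr[A=768/205 B=5120/1277 C=2048/423 H=7168/1991] → run H
t=29: vr[A=768/205 B=5120/1277 C=2048/423] → run A
t=30: vr[A=1024/205 B=5120/1277 C=2048/423] → run B
t=31: vr[A=1024/205 C=2048/423] → run C
t=32: vr[A=1024/205 C=1024/141] → run A
t=33: vr[A=256/41 C=1024/141] → run A
t=34: vr[A=1536/205 C=1024/141] → run C
t=35: vr[A=1536/205 C=4096/423] → run A
t=36: vr[A=1792/205 C=4096/423] → run A
t=37: vr[C=4096/423] → run C
t=38: vr[C=5120/423] → run C
t=39: vr[C=2048/141] → run C
t=40: (idle)
t=41: (idle)
t=42: (idle)
t=43: (idle)
t=44: (idle)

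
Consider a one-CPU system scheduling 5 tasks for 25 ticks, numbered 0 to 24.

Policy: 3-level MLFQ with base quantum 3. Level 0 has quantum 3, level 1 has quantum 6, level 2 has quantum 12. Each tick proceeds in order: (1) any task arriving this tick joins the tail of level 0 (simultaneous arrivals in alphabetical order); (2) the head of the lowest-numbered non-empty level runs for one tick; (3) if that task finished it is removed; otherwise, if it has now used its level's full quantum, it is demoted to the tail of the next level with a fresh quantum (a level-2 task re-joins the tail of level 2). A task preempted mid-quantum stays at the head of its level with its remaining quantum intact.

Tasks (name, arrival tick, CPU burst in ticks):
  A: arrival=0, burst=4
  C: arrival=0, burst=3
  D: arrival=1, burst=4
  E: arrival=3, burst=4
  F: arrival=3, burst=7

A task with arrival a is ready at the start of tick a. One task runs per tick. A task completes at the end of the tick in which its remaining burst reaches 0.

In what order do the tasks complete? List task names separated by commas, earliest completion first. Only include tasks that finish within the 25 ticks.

completion order = C, A, D, E, F

t=0: L0/L1/L2 = AC/-/- → run A
t=1: L0/L1/L2 = ACD/-/- → run A
t=2: L0/L1/L2 = ACD/-/- → run A
t=3: L0/L1/L2 = CDEF/A/- → run C
t=4: L0/L1/L2 = CDEF/A/- → run C
t=5: L0/L1/L2 = CDEF/A/- → run C
t=6: L0/L1/L2 = DEF/A/- → run D
t=7: L0/L1/L2 = DEF/A/- → run D
t=8: L0/L1/L2 = DEF/A/- → run D
t=9: L0/L1/L2 = EF/AD/- → run E
t=10: L0/L1/L2 = EF/AD/- → run E
t=11: L0/L1/L2 = EF/AD/- → run E
t=12: L0/L1/L2 = F/ADE/- → run F
t=13: L0/L1/L2 = F/ADE/- → run F
t=14: L0/L1/L2 = F/ADE/- → run F
t=15: L0/L1/L2 = -/ADEF/- → run A
t=16: L0/L1/L2 = -/DEF/- → run D
t=17: L0/L1/L2 = -/EF/- → run E
t=18: L0/L1/L2 = -/F/- → run F
t=19: L0/L1/L2 = -/F/- → run F
t=20: L0/L1/L2 = -/F/- → run F
t=21: L0/L1/L2 = -/F/- → run F
t=22: (idle)
t=23: (idle)
t=24: (idle)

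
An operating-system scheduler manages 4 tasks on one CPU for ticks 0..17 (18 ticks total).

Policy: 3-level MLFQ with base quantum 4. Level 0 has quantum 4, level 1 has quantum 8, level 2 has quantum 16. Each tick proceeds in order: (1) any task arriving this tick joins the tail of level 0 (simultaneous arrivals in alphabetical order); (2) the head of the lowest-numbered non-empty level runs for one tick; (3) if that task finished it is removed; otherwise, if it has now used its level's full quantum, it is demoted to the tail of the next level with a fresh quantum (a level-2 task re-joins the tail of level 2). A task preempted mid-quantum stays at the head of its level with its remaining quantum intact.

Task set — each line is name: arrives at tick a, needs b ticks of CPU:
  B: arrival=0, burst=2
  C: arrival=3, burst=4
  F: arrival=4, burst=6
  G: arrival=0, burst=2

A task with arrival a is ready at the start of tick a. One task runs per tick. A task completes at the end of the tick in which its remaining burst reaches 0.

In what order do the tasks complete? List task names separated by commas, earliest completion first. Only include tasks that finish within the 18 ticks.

completion order = B, G, C, F

t=0: L0/L1/L2 = BG/-/- → run B
t=1: L0/L1/L2 = BG/-/- → run B
t=2: L0/L1/L2 = G/-/- → run G
t=3: L0/L1/L2 = GC/-/- → run G
t=4: L0/L1/L2 = CF/-/- → run C
t=5: L0/L1/L2 = CF/-/- → run C
t=6: L0/L1/L2 = CF/-/- → run C
t=7: L0/L1/L2 = CF/-/- → run C
t=8: L0/L1/L2 = F/-/- → run F
t=9: L0/L1/L2 = F/-/- → run F
t=10: L0/L1/L2 = F/-/- → run F
t=11: L0/L1/L2 = F/-/- → run F
t=12: L0/L1/L2 = -/F/- → run F
t=13: L0/L1/L2 = -/F/- → run F
t=14: (idle)
t=15: (idle)
t=16: (idle)
t=17: (idle)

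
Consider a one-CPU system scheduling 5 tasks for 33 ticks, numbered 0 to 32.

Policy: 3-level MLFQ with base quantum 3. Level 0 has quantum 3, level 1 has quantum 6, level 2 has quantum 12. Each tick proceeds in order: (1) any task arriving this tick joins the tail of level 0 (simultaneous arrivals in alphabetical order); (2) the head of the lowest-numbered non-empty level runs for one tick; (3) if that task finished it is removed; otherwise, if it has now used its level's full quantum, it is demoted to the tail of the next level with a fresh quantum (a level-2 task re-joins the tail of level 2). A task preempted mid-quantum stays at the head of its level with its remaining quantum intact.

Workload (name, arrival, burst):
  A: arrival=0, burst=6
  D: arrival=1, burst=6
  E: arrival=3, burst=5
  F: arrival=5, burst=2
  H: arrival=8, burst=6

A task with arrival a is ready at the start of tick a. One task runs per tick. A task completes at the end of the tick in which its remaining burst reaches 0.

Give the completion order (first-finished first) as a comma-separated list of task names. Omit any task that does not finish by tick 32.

completion order = F, A, D, E, H

t=0: L0/L1/L2 = A/-/- → run A
t=1: L0/L1/L2 = AD/-/- → run A
t=2: L0/L1/L2 = AD/-/- → run A
t=3: L0/L1/L2 = DE/A/- → run D
t=4: L0/L1/L2 = DE/A/- → run D
t=5: L0/L1/L2 = DEF/A/- → run D
t=6: L0/L1/L2 = EF/AD/- → run E
t=7: L0/L1/L2 = EF/AD/- → run E
t=8: L0/L1/L2 = EFH/AD/- → run E
t=9: L0/L1/L2 = FH/ADE/- → run F
t=10: L0/L1/L2 = FH/ADE/- → run F
t=11: L0/L1/L2 = H/ADE/- → run H
t=12: L0/L1/L2 = H/ADE/- → run H
t=13: L0/L1/L2 = H/ADE/- → run H
t=14: L0/L1/L2 = -/ADEH/- → run A
t=15: L0/L1/L2 = -/ADEH/- → run A
t=16: L0/L1/L2 = -/ADEH/- → run A
t=17: L0/L1/L2 = -/DEH/- → run D
t=18: L0/L1/L2 = -/DEH/- → run D
t=19: L0/L1/L2 = -/DEH/- → run D
t=20: L0/L1/L2 = -/EH/- → run E
t=21: L0/L1/L2 = -/EH/- → run E
t=22: L0/L1/L2 = -/H/- → run H
t=23: L0/L1/L2 = -/H/- → run H
t=24: L0/L1/L2 = -/H/- → run H
t=25: (idle)
t=26: (idle)
t=27: (idle)
t=28: (idle)
t=29: (idle)
t=30: (idle)
t=31: (idle)
t=32: (idle)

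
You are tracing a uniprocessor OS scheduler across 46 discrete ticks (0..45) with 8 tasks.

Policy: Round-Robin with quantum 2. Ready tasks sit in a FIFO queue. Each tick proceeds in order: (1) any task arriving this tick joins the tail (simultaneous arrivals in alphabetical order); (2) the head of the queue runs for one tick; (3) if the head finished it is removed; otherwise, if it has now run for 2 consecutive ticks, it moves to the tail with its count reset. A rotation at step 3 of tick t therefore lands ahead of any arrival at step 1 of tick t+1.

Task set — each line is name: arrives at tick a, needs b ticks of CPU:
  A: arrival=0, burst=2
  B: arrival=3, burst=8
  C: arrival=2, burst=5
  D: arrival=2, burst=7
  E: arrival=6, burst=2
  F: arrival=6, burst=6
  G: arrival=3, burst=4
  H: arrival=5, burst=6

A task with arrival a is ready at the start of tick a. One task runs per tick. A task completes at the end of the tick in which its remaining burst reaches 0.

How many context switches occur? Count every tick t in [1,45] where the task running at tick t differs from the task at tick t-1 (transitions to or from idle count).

context switches = 21

t=0: queue=[A] q_used=0 → run A
t=1: queue=[A] q_used=1 → run A
t=2: queue=[C,D] q_used=0 → run C
t=3: queue=[C,D,B,G] q_used=1 → run C
t=4: queue=[D,B,G,C] q_used=0 → run D
t=5: queue=[D,B,G,C,H] q_used=1 → run D
t=6: queue=[B,G,C,H,D,E,F] q_used=0 → run B
t=7: queue=[B,G,C,H,D,E,F] q_used=1 → run B
t=8: queue=[G,C,H,D,E,F,B] q_used=0 → run G
t=9: queue=[G,C,H,D,E,F,B] q_used=1 → run G
t=10: queue=[C,H,D,E,F,B,G] q_used=0 → run C
t=11: queue=[C,H,D,E,F,B,G] q_used=1 → run C
t=12: queue=[H,D,E,F,B,G,C] q_used=0 → run H
t=13: queue=[H,D,E,F,B,G,C] q_used=1 → run H
t=14: queue=[D,E,F,B,G,C,H] q_used=0 → run D
t=15: queue=[D,E,F,B,G,C,H] q_used=1 → run D
t=16: queue=[E,F,B,G,C,H,D] q_used=0 → run E
t=17: queue=[E,F,B,G,C,H,D] q_used=1 → run E
t=18: queue=[F,B,G,C,H,D] q_used=0 → run F
t=19: queue=[F,B,G,C,H,D] q_used=1 → run F
t=20: queue=[B,G,C,H,D,F] q_used=0 → run B
t=21: queue=[B,G,C,H,D,F] q_used=1 → run B
t=22: queue=[G,C,H,D,F,B] q_used=0 → run G
t=23: queue=[G,C,H,D,F,B] q_used=1 → run G
t=24: queue=[C,H,D,F,B] q_used=0 → run C
t=25: queue=[H,D,F,B] q_used=0 → run H
t=26: queue=[H,D,F,B] q_used=1 → run H
t=27: queue=[D,F,B,H] q_used=0 → run D
t=28: queue=[D,F,B,H] q_used=1 → run D
t=29: queue=[F,B,H,D] q_used=0 → run F
t=30: queue=[F,B,H,D] q_used=1 → run F
t=31: queue=[B,H,D,F] q_used=0 → run B
t=32: queue=[B,H,D,F] q_used=1 → run B
t=33: queue=[H,D,F,B] q_used=0 → run H
t=34: queue=[H,D,F,B] q_used=1 → run H
t=35: queue=[D,F,B] q_used=0 → run D
t=36: queue=[F,B] q_used=0 → run F
t=37: queue=[F,B] q_used=1 → run F
t=38: queue=[B] q_used=0 → run B
t=39: queue=[B] q_used=1 → run B
t=40: (idle)
t=41: (idle)
t=42: (idle)
t=43: (idle)
t=44: (idle)
t=45: (idle)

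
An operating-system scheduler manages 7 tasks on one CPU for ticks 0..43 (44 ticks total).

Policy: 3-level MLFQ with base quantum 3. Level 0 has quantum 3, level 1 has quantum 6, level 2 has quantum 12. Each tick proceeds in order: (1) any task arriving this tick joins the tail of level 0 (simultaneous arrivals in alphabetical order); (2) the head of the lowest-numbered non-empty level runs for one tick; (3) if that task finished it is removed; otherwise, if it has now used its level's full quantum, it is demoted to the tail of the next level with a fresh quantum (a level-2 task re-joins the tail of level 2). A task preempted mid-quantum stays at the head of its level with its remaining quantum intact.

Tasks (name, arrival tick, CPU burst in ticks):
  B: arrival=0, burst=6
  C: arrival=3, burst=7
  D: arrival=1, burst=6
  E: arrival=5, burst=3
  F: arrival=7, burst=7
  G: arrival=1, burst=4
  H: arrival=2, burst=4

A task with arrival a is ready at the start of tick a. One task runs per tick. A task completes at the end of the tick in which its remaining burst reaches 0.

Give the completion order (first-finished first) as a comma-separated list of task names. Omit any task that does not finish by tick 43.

completion order = E, B, D, G, H, C, F

t=0: L0/L1/L2 = B/-/- → run B
t=1: L0/L1/L2 = BDG/-/- → run B
t=2: L0/L1/L2 = BDGH/-/- → run B
t=3: L0/L1/L2 = DGHC/B/- → run D
t=4: L0/L1/L2 = DGHC/B/- → run D
t=5: L0/L1/L2 = DGHCE/B/- → run D
t=6: L0/L1/L2 = GHCE/BD/- → run G
t=7: L0/L1/L2 = GHCEF/BD/- → run G
t=8: L0/L1/L2 = GHCEF/BD/- → run G
t=9: L0/L1/L2 = HCEF/BDG/- → run H
t=10: L0/L1/L2 = HCEF/BDG/- → run H
t=11: L0/L1/L2 = HCEF/BDG/- → run H
t=12: L0/L1/L2 = CEF/BDGH/- → run C
t=13: L0/L1/L2 = CEF/BDGH/- → run C
t=14: L0/L1/L2 = CEF/BDGH/- → run C
t=15: L0/L1/L2 = EF/BDGHC/- → run E
t=16: L0/L1/L2 = EF/BDGHC/- → run E
t=17: L0/L1/L2 = EF/BDGHC/- → run E
t=18: L0/L1/L2 = F/BDGHC/- → run F
t=19: L0/L1/L2 = F/BDGHC/- → run F
t=20: L0/L1/L2 = F/BDGHC/- → run F
t=21: L0/L1/L2 = -/BDGHCF/- → run B
t=22: L0/L1/L2 = -/BDGHCF/- → run B
t=23: L0/L1/L2 = -/BDGHCF/- → run B
t=24: L0/L1/L2 = -/DGHCF/- → run D
t=25: L0/L1/L2 = -/DGHCF/- → run D
t=26: L0/L1/L2 = -/DGHCF/- → run D
t=27: L0/L1/L2 = -/GHCF/- → run G
t=28: L0/L1/L2 = -/HCF/- → run H
t=29: L0/L1/L2 = -/CF/- → run C
t=30: L0/L1/L2 = -/CF/- → run C
t=31: L0/L1/L2 = -/CF/- → run C
t=32: L0/L1/L2 = -/CF/- → run C
t=33: L0/L1/L2 = -/F/- → run F
t=34: L0/L1/L2 = -/F/- → run F
t=35: L0/L1/L2 = -/F/- → run F
t=36: L0/L1/L2 = -/F/- → run F
t=37: (idle)
t=38: (idle)
t=39: (idle)
t=40: (idle)
t=41: (idle)
t=42: (idle)
t=43: (idle)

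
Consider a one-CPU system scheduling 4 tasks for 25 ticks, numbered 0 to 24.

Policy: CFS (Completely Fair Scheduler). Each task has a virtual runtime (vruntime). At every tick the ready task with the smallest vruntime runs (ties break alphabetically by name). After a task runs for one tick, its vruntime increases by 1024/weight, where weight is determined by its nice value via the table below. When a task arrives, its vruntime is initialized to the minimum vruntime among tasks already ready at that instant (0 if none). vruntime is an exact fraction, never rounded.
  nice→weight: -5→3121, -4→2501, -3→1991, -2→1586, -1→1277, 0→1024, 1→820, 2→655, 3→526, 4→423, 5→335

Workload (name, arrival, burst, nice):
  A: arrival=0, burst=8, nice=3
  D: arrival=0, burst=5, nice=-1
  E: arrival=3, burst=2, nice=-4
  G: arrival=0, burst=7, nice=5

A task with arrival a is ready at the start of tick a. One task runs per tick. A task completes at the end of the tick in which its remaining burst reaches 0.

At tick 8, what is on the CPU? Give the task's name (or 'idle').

running at tick 8 = D

t=0: vr[A=0 D=0 G=0] → run A
t=1: vr[A=512/263 D=0 G=0] → run D
t=2: vr[A=512/263 D=1024/1277 G=0] → run G
t=3: vr[A=512/263 D=1024/1277 E=1024/1277 G=1024/335] → run D
t=4: vr[A=512/263 D=2048/1277 E=1024/1277 G=1024/335] → run E
t=5: vr[A=512/263 D=2048/1277 E=3868672/3193777 G=1024/335] → run E
t=6: vr[A=512/263 D=2048/1277 G=1024/335] → run D
t=7: vr[A=512/263 D=3072/1277 G=1024/335] → run A
t=8: vr[A=1024/263 D=3072/1277 G=1024/335] → run D
t=9: vr[A=1024/263 D=4096/1277 G=1024/335] → run G
t=10: vr[A=1024/263 D=4096/1277 G=2048/335] → run D
t=11: vr[A=1024/263 G=2048/335] → run A
t=12: vr[A=1536/263 G=2048/335] → run A
t=13: vr[A=2048/263 G=2048/335] → run G
t=14: vr[A=2048/263 G=3072/335] → run A
t=15: vr[A=2560/263 G=3072/335] → run G
t=16: vr[A=2560/263 G=4096/335] → run A
t=17: vr[A=3072/263 G=4096/335] → run A
t=18: vr[A=3584/263 G=4096/335] → run G
t=19: vr[A=3584/263 G=1024/67] → run A
t=20: vr[G=1024/67] → run G
t=21: vr[G=6144/335] → run G
t=22: (idle)
t=23: (idle)
t=24: (idle)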